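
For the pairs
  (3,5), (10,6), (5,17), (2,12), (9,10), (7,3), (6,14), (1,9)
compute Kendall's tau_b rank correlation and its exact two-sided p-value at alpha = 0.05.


Step 1: Enumerate the 28 unordered pairs (i,j) with i<j and classify each by sign(x_j-x_i) * sign(y_j-y_i).
  (1,2):dx=+7,dy=+1->C; (1,3):dx=+2,dy=+12->C; (1,4):dx=-1,dy=+7->D; (1,5):dx=+6,dy=+5->C
  (1,6):dx=+4,dy=-2->D; (1,7):dx=+3,dy=+9->C; (1,8):dx=-2,dy=+4->D; (2,3):dx=-5,dy=+11->D
  (2,4):dx=-8,dy=+6->D; (2,5):dx=-1,dy=+4->D; (2,6):dx=-3,dy=-3->C; (2,7):dx=-4,dy=+8->D
  (2,8):dx=-9,dy=+3->D; (3,4):dx=-3,dy=-5->C; (3,5):dx=+4,dy=-7->D; (3,6):dx=+2,dy=-14->D
  (3,7):dx=+1,dy=-3->D; (3,8):dx=-4,dy=-8->C; (4,5):dx=+7,dy=-2->D; (4,6):dx=+5,dy=-9->D
  (4,7):dx=+4,dy=+2->C; (4,8):dx=-1,dy=-3->C; (5,6):dx=-2,dy=-7->C; (5,7):dx=-3,dy=+4->D
  (5,8):dx=-8,dy=-1->C; (6,7):dx=-1,dy=+11->D; (6,8):dx=-6,dy=+6->D; (7,8):dx=-5,dy=-5->C
Step 2: C = 12, D = 16, total pairs = 28.
Step 3: tau = (C - D)/(n(n-1)/2) = (12 - 16)/28 = -0.142857.
Step 4: Exact two-sided p-value (enumerate n! = 40320 permutations of y under H0): p = 0.719544.
Step 5: alpha = 0.05. fail to reject H0.

tau_b = -0.1429 (C=12, D=16), p = 0.719544, fail to reject H0.


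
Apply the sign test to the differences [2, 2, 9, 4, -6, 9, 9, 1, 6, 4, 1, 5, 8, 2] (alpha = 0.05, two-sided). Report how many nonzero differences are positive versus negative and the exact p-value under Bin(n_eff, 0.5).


Step 1: Discard zero differences. Original n = 14; n_eff = number of nonzero differences = 14.
Nonzero differences (with sign): +2, +2, +9, +4, -6, +9, +9, +1, +6, +4, +1, +5, +8, +2
Step 2: Count signs: positive = 13, negative = 1.
Step 3: Under H0: P(positive) = 0.5, so the number of positives S ~ Bin(14, 0.5).
Step 4: Two-sided exact p-value = sum of Bin(14,0.5) probabilities at or below the observed probability = 0.001831.
Step 5: alpha = 0.05. reject H0.

n_eff = 14, pos = 13, neg = 1, p = 0.001831, reject H0.


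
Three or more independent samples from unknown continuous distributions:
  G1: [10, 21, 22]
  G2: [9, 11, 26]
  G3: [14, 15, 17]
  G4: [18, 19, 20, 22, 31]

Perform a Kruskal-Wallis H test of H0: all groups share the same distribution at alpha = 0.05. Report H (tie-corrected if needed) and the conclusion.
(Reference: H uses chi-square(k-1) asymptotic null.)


Step 1: Combine all N = 14 observations and assign midranks.
sorted (value, group, rank): (9,G2,1), (10,G1,2), (11,G2,3), (14,G3,4), (15,G3,5), (17,G3,6), (18,G4,7), (19,G4,8), (20,G4,9), (21,G1,10), (22,G1,11.5), (22,G4,11.5), (26,G2,13), (31,G4,14)
Step 2: Sum ranks within each group.
R_1 = 23.5 (n_1 = 3)
R_2 = 17 (n_2 = 3)
R_3 = 15 (n_3 = 3)
R_4 = 49.5 (n_4 = 5)
Step 3: H = 12/(N(N+1)) * sum(R_i^2/n_i) - 3(N+1)
     = 12/(14*15) * (23.5^2/3 + 17^2/3 + 15^2/3 + 49.5^2/5) - 3*15
     = 0.057143 * 845.467 - 45
     = 3.312381.
Step 4: Ties present; correction factor C = 1 - 6/(14^3 - 14) = 0.997802. Corrected H = 3.312381 / 0.997802 = 3.319677.
Step 5: Under H0, H ~ chi^2(3); p-value = 0.344913.
Step 6: alpha = 0.05. fail to reject H0.

H = 3.3197, df = 3, p = 0.344913, fail to reject H0.


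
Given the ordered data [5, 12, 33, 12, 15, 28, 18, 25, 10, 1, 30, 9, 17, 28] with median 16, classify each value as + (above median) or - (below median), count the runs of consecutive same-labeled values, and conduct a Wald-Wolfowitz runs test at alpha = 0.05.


Step 1: Compute median = 16; label A = above, B = below.
Labels in order: BBABBAAABBABAA  (n_A = 7, n_B = 7)
Step 2: Count runs R = 8.
Step 3: Under H0 (random ordering), E[R] = 2*n_A*n_B/(n_A+n_B) + 1 = 2*7*7/14 + 1 = 8.0000.
        Var[R] = 2*n_A*n_B*(2*n_A*n_B - n_A - n_B) / ((n_A+n_B)^2 * (n_A+n_B-1)) = 8232/2548 = 3.2308.
        SD[R] = 1.7974.
Step 4: R = E[R], so z = 0 with no continuity correction.
Step 5: Two-sided p-value via normal approximation = 2*(1 - Phi(|z|)) = 1.000000.
Step 6: alpha = 0.05. fail to reject H0.

R = 8, z = 0.0000, p = 1.000000, fail to reject H0.


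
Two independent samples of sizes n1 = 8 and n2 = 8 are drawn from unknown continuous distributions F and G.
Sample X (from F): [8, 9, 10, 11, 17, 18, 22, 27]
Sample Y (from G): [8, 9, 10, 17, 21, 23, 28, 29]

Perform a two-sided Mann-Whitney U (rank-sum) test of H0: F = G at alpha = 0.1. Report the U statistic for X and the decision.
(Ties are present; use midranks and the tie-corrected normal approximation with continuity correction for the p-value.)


Step 1: Combine and sort all 16 observations; assign midranks.
sorted (value, group): (8,X), (8,Y), (9,X), (9,Y), (10,X), (10,Y), (11,X), (17,X), (17,Y), (18,X), (21,Y), (22,X), (23,Y), (27,X), (28,Y), (29,Y)
ranks: 8->1.5, 8->1.5, 9->3.5, 9->3.5, 10->5.5, 10->5.5, 11->7, 17->8.5, 17->8.5, 18->10, 21->11, 22->12, 23->13, 27->14, 28->15, 29->16
Step 2: Rank sum for X: R1 = 1.5 + 3.5 + 5.5 + 7 + 8.5 + 10 + 12 + 14 = 62.
Step 3: U_X = R1 - n1(n1+1)/2 = 62 - 8*9/2 = 62 - 36 = 26.
       U_Y = n1*n2 - U_X = 64 - 26 = 38.
Step 4: Ties are present, so use the tie-corrected normal approximation (with continuity correction) for the p-value.
Step 5: p-value = 0.562372; compare to alpha = 0.1. fail to reject H0.

U_X = 26, p = 0.562372, fail to reject H0 at alpha = 0.1.


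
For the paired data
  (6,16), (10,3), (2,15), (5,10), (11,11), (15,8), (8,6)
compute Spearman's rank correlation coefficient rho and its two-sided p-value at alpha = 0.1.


Step 1: Rank x and y separately (midranks; no ties here).
rank(x): 6->3, 10->5, 2->1, 5->2, 11->6, 15->7, 8->4
rank(y): 16->7, 3->1, 15->6, 10->4, 11->5, 8->3, 6->2
Step 2: d_i = R_x(i) - R_y(i); compute d_i^2.
  (3-7)^2=16, (5-1)^2=16, (1-6)^2=25, (2-4)^2=4, (6-5)^2=1, (7-3)^2=16, (4-2)^2=4
sum(d^2) = 82.
Step 3: rho = 1 - 6*82 / (7*(7^2 - 1)) = 1 - 492/336 = -0.464286.
Step 4: Under H0, t = rho * sqrt((n-2)/(1-rho^2)) = -1.1722 ~ t(5).
Step 5: Two-sided p-value from the t-distribution with 5 df = 0.293934.
Step 6: alpha = 0.1. fail to reject H0.

rho = -0.4643, p = 0.293934, fail to reject H0 at alpha = 0.1.


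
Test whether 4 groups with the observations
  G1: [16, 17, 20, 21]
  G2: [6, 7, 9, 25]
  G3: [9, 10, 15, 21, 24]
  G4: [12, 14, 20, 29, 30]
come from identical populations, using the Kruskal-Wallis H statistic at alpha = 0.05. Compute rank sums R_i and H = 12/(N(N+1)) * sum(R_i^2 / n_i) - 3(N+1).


Step 1: Combine all N = 18 observations and assign midranks.
sorted (value, group, rank): (6,G2,1), (7,G2,2), (9,G2,3.5), (9,G3,3.5), (10,G3,5), (12,G4,6), (14,G4,7), (15,G3,8), (16,G1,9), (17,G1,10), (20,G1,11.5), (20,G4,11.5), (21,G1,13.5), (21,G3,13.5), (24,G3,15), (25,G2,16), (29,G4,17), (30,G4,18)
Step 2: Sum ranks within each group.
R_1 = 44 (n_1 = 4)
R_2 = 22.5 (n_2 = 4)
R_3 = 45 (n_3 = 5)
R_4 = 59.5 (n_4 = 5)
Step 3: H = 12/(N(N+1)) * sum(R_i^2/n_i) - 3(N+1)
     = 12/(18*19) * (44^2/4 + 22.5^2/4 + 45^2/5 + 59.5^2/5) - 3*19
     = 0.035088 * 1723.61 - 57
     = 3.477632.
Step 4: Ties present; correction factor C = 1 - 18/(18^3 - 18) = 0.996904. Corrected H = 3.477632 / 0.996904 = 3.488432.
Step 5: Under H0, H ~ chi^2(3); p-value = 0.322266.
Step 6: alpha = 0.05. fail to reject H0.

H = 3.4884, df = 3, p = 0.322266, fail to reject H0.


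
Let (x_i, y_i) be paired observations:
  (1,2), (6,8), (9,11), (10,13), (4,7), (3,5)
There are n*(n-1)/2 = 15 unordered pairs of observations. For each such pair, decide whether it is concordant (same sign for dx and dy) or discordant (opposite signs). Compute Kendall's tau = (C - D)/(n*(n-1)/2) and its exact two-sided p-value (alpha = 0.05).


Step 1: Enumerate the 15 unordered pairs (i,j) with i<j and classify each by sign(x_j-x_i) * sign(y_j-y_i).
  (1,2):dx=+5,dy=+6->C; (1,3):dx=+8,dy=+9->C; (1,4):dx=+9,dy=+11->C; (1,5):dx=+3,dy=+5->C
  (1,6):dx=+2,dy=+3->C; (2,3):dx=+3,dy=+3->C; (2,4):dx=+4,dy=+5->C; (2,5):dx=-2,dy=-1->C
  (2,6):dx=-3,dy=-3->C; (3,4):dx=+1,dy=+2->C; (3,5):dx=-5,dy=-4->C; (3,6):dx=-6,dy=-6->C
  (4,5):dx=-6,dy=-6->C; (4,6):dx=-7,dy=-8->C; (5,6):dx=-1,dy=-2->C
Step 2: C = 15, D = 0, total pairs = 15.
Step 3: tau = (C - D)/(n(n-1)/2) = (15 - 0)/15 = 1.000000.
Step 4: Exact two-sided p-value (enumerate n! = 720 permutations of y under H0): p = 0.002778.
Step 5: alpha = 0.05. reject H0.

tau_b = 1.0000 (C=15, D=0), p = 0.002778, reject H0.


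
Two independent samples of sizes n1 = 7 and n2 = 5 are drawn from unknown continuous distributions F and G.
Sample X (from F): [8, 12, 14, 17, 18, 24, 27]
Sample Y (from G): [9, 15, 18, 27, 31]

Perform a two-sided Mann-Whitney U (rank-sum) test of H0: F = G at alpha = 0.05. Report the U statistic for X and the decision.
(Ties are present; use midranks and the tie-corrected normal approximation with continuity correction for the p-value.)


Step 1: Combine and sort all 12 observations; assign midranks.
sorted (value, group): (8,X), (9,Y), (12,X), (14,X), (15,Y), (17,X), (18,X), (18,Y), (24,X), (27,X), (27,Y), (31,Y)
ranks: 8->1, 9->2, 12->3, 14->4, 15->5, 17->6, 18->7.5, 18->7.5, 24->9, 27->10.5, 27->10.5, 31->12
Step 2: Rank sum for X: R1 = 1 + 3 + 4 + 6 + 7.5 + 9 + 10.5 = 41.
Step 3: U_X = R1 - n1(n1+1)/2 = 41 - 7*8/2 = 41 - 28 = 13.
       U_Y = n1*n2 - U_X = 35 - 13 = 22.
Step 4: Ties are present, so use the tie-corrected normal approximation (with continuity correction) for the p-value.
Step 5: p-value = 0.514478; compare to alpha = 0.05. fail to reject H0.

U_X = 13, p = 0.514478, fail to reject H0 at alpha = 0.05.


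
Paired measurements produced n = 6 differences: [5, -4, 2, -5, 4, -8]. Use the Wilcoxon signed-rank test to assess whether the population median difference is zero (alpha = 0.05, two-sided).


Step 1: Drop any zero differences (none here) and take |d_i|.
|d| = [5, 4, 2, 5, 4, 8]
Step 2: Midrank |d_i| (ties get averaged ranks).
ranks: |5|->4.5, |4|->2.5, |2|->1, |5|->4.5, |4|->2.5, |8|->6
Step 3: Attach original signs; sum ranks with positive sign and with negative sign.
W+ = 4.5 + 1 + 2.5 = 8
W- = 2.5 + 4.5 + 6 = 13
(Check: W+ + W- = 21 should equal n(n+1)/2 = 21.)
Step 4: Test statistic W = min(W+, W-) = 8.
Step 5: Ties in |d|, so use the tie-corrected normal approximation.
        E[W] = n(n+1)/4 = 6*7/4 = 10.5.
        Tie groups: |d|=4 (t=2), |d|=5 (t=2); sum(t^3 - t) = 12.
        Var[W] = n(n+1)(2n+1)/24 - sum(t^3-t)/48 = 546/24 - 12/48 = 22.5.
        z = (W - E[W]) / sqrt(Var[W]) = (8 - 10.5) / 4.7434 = -0.5270.
        Two-sided p = 2*Phi(z) = 0.598161.
Step 6: alpha = 0.05. fail to reject H0.

W+ = 8, W- = 13, W = min = 8, p = 0.598161, fail to reject H0.


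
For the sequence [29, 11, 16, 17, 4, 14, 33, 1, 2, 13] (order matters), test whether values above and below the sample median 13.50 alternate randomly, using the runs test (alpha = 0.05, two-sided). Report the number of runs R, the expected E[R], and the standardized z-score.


Step 1: Compute median = 13.50; label A = above, B = below.
Labels in order: ABAABAABBB  (n_A = 5, n_B = 5)
Step 2: Count runs R = 6.
Step 3: Under H0 (random ordering), E[R] = 2*n_A*n_B/(n_A+n_B) + 1 = 2*5*5/10 + 1 = 6.0000.
        Var[R] = 2*n_A*n_B*(2*n_A*n_B - n_A - n_B) / ((n_A+n_B)^2 * (n_A+n_B-1)) = 2000/900 = 2.2222.
        SD[R] = 1.4907.
Step 4: R = E[R], so z = 0 with no continuity correction.
Step 5: Two-sided p-value via normal approximation = 2*(1 - Phi(|z|)) = 1.000000.
Step 6: alpha = 0.05. fail to reject H0.

R = 6, z = 0.0000, p = 1.000000, fail to reject H0.


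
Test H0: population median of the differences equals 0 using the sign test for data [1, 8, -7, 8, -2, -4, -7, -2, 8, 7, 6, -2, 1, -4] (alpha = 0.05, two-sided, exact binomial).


Step 1: Discard zero differences. Original n = 14; n_eff = number of nonzero differences = 14.
Nonzero differences (with sign): +1, +8, -7, +8, -2, -4, -7, -2, +8, +7, +6, -2, +1, -4
Step 2: Count signs: positive = 7, negative = 7.
Step 3: Under H0: P(positive) = 0.5, so the number of positives S ~ Bin(14, 0.5).
Step 4: Two-sided exact p-value = sum of Bin(14,0.5) probabilities at or below the observed probability = 1.000000.
Step 5: alpha = 0.05. fail to reject H0.

n_eff = 14, pos = 7, neg = 7, p = 1.000000, fail to reject H0.


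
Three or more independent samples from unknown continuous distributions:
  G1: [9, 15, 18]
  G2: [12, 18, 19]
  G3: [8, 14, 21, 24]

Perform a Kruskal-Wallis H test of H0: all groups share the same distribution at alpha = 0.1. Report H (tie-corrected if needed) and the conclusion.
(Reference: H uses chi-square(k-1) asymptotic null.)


Step 1: Combine all N = 10 observations and assign midranks.
sorted (value, group, rank): (8,G3,1), (9,G1,2), (12,G2,3), (14,G3,4), (15,G1,5), (18,G1,6.5), (18,G2,6.5), (19,G2,8), (21,G3,9), (24,G3,10)
Step 2: Sum ranks within each group.
R_1 = 13.5 (n_1 = 3)
R_2 = 17.5 (n_2 = 3)
R_3 = 24 (n_3 = 4)
Step 3: H = 12/(N(N+1)) * sum(R_i^2/n_i) - 3(N+1)
     = 12/(10*11) * (13.5^2/3 + 17.5^2/3 + 24^2/4) - 3*11
     = 0.109091 * 306.833 - 33
     = 0.472727.
Step 4: Ties present; correction factor C = 1 - 6/(10^3 - 10) = 0.993939. Corrected H = 0.472727 / 0.993939 = 0.475610.
Step 5: Under H0, H ~ chi^2(2); p-value = 0.788357.
Step 6: alpha = 0.1. fail to reject H0.

H = 0.4756, df = 2, p = 0.788357, fail to reject H0.


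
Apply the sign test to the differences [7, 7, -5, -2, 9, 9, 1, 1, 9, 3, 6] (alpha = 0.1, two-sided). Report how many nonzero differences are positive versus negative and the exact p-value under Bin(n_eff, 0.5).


Step 1: Discard zero differences. Original n = 11; n_eff = number of nonzero differences = 11.
Nonzero differences (with sign): +7, +7, -5, -2, +9, +9, +1, +1, +9, +3, +6
Step 2: Count signs: positive = 9, negative = 2.
Step 3: Under H0: P(positive) = 0.5, so the number of positives S ~ Bin(11, 0.5).
Step 4: Two-sided exact p-value = sum of Bin(11,0.5) probabilities at or below the observed probability = 0.065430.
Step 5: alpha = 0.1. reject H0.

n_eff = 11, pos = 9, neg = 2, p = 0.065430, reject H0.


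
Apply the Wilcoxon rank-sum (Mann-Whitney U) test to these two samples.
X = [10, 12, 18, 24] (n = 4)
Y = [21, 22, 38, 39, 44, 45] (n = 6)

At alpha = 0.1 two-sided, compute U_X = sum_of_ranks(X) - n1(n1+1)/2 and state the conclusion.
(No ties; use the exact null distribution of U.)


Step 1: Combine and sort all 10 observations; assign midranks.
sorted (value, group): (10,X), (12,X), (18,X), (21,Y), (22,Y), (24,X), (38,Y), (39,Y), (44,Y), (45,Y)
ranks: 10->1, 12->2, 18->3, 21->4, 22->5, 24->6, 38->7, 39->8, 44->9, 45->10
Step 2: Rank sum for X: R1 = 1 + 2 + 3 + 6 = 12.
Step 3: U_X = R1 - n1(n1+1)/2 = 12 - 4*5/2 = 12 - 10 = 2.
       U_Y = n1*n2 - U_X = 24 - 2 = 22.
Step 4: No ties, so the exact null distribution of U (based on enumerating the C(10,4) = 210 equally likely rank assignments) gives the two-sided p-value.
Step 5: p-value = 0.038095; compare to alpha = 0.1. reject H0.

U_X = 2, p = 0.038095, reject H0 at alpha = 0.1.


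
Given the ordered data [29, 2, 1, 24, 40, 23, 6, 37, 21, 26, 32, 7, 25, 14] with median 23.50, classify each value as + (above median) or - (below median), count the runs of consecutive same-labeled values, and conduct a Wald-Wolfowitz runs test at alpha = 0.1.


Step 1: Compute median = 23.50; label A = above, B = below.
Labels in order: ABBAABBABAABAB  (n_A = 7, n_B = 7)
Step 2: Count runs R = 10.
Step 3: Under H0 (random ordering), E[R] = 2*n_A*n_B/(n_A+n_B) + 1 = 2*7*7/14 + 1 = 8.0000.
        Var[R] = 2*n_A*n_B*(2*n_A*n_B - n_A - n_B) / ((n_A+n_B)^2 * (n_A+n_B-1)) = 8232/2548 = 3.2308.
        SD[R] = 1.7974.
Step 4: Continuity-corrected z = (R - 0.5 - E[R]) / SD[R] = (10 - 0.5 - 8.0000) / 1.7974 = 0.8345.
Step 5: Two-sided p-value via normal approximation = 2*(1 - Phi(|z|)) = 0.403986.
Step 6: alpha = 0.1. fail to reject H0.

R = 10, z = 0.8345, p = 0.403986, fail to reject H0.


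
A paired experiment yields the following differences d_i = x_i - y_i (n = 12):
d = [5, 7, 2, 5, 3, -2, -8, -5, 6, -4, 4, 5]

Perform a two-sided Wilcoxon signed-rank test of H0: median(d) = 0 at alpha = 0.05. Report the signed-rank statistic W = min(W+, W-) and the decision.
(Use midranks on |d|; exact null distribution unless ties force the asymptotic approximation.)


Step 1: Drop any zero differences (none here) and take |d_i|.
|d| = [5, 7, 2, 5, 3, 2, 8, 5, 6, 4, 4, 5]
Step 2: Midrank |d_i| (ties get averaged ranks).
ranks: |5|->7.5, |7|->11, |2|->1.5, |5|->7.5, |3|->3, |2|->1.5, |8|->12, |5|->7.5, |6|->10, |4|->4.5, |4|->4.5, |5|->7.5
Step 3: Attach original signs; sum ranks with positive sign and with negative sign.
W+ = 7.5 + 11 + 1.5 + 7.5 + 3 + 10 + 4.5 + 7.5 = 52.5
W- = 1.5 + 12 + 7.5 + 4.5 = 25.5
(Check: W+ + W- = 78 should equal n(n+1)/2 = 78.)
Step 4: Test statistic W = min(W+, W-) = 25.5.
Step 5: Ties in |d|, so use the tie-corrected normal approximation.
        E[W] = n(n+1)/4 = 12*13/4 = 39.
        Tie groups: |d|=2 (t=2), |d|=4 (t=2), |d|=5 (t=4); sum(t^3 - t) = 72.
        Var[W] = n(n+1)(2n+1)/24 - sum(t^3-t)/48 = 3900/24 - 72/48 = 161.
        z = (W - E[W]) / sqrt(Var[W]) = (25.5 - 39) / 12.6886 = -1.0639.
        Two-sided p = 2*Phi(z) = 0.287352.
Step 6: alpha = 0.05. fail to reject H0.

W+ = 52.5, W- = 25.5, W = min = 25.5, p = 0.287352, fail to reject H0.


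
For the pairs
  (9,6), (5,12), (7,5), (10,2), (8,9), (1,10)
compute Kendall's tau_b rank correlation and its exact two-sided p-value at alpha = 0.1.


Step 1: Enumerate the 15 unordered pairs (i,j) with i<j and classify each by sign(x_j-x_i) * sign(y_j-y_i).
  (1,2):dx=-4,dy=+6->D; (1,3):dx=-2,dy=-1->C; (1,4):dx=+1,dy=-4->D; (1,5):dx=-1,dy=+3->D
  (1,6):dx=-8,dy=+4->D; (2,3):dx=+2,dy=-7->D; (2,4):dx=+5,dy=-10->D; (2,5):dx=+3,dy=-3->D
  (2,6):dx=-4,dy=-2->C; (3,4):dx=+3,dy=-3->D; (3,5):dx=+1,dy=+4->C; (3,6):dx=-6,dy=+5->D
  (4,5):dx=-2,dy=+7->D; (4,6):dx=-9,dy=+8->D; (5,6):dx=-7,dy=+1->D
Step 2: C = 3, D = 12, total pairs = 15.
Step 3: tau = (C - D)/(n(n-1)/2) = (3 - 12)/15 = -0.600000.
Step 4: Exact two-sided p-value (enumerate n! = 720 permutations of y under H0): p = 0.136111.
Step 5: alpha = 0.1. fail to reject H0.

tau_b = -0.6000 (C=3, D=12), p = 0.136111, fail to reject H0.


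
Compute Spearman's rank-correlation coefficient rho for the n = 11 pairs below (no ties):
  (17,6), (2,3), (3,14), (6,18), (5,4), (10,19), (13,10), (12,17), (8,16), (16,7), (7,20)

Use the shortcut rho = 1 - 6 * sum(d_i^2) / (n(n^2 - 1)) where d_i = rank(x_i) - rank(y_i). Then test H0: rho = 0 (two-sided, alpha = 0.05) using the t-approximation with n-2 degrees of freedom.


Step 1: Rank x and y separately (midranks; no ties here).
rank(x): 17->11, 2->1, 3->2, 6->4, 5->3, 10->7, 13->9, 12->8, 8->6, 16->10, 7->5
rank(y): 6->3, 3->1, 14->6, 18->9, 4->2, 19->10, 10->5, 17->8, 16->7, 7->4, 20->11
Step 2: d_i = R_x(i) - R_y(i); compute d_i^2.
  (11-3)^2=64, (1-1)^2=0, (2-6)^2=16, (4-9)^2=25, (3-2)^2=1, (7-10)^2=9, (9-5)^2=16, (8-8)^2=0, (6-7)^2=1, (10-4)^2=36, (5-11)^2=36
sum(d^2) = 204.
Step 3: rho = 1 - 6*204 / (11*(11^2 - 1)) = 1 - 1224/1320 = 0.072727.
Step 4: Under H0, t = rho * sqrt((n-2)/(1-rho^2)) = 0.2188 ~ t(9).
Step 5: Two-sided p-value from the t-distribution with 9 df = 0.831716.
Step 6: alpha = 0.05. fail to reject H0.

rho = 0.0727, p = 0.831716, fail to reject H0 at alpha = 0.05.


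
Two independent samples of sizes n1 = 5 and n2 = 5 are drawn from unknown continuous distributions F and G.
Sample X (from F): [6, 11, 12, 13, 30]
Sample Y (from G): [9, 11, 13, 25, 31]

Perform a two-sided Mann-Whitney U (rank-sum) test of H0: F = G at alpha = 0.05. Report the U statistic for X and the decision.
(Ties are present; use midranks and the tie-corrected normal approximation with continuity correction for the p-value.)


Step 1: Combine and sort all 10 observations; assign midranks.
sorted (value, group): (6,X), (9,Y), (11,X), (11,Y), (12,X), (13,X), (13,Y), (25,Y), (30,X), (31,Y)
ranks: 6->1, 9->2, 11->3.5, 11->3.5, 12->5, 13->6.5, 13->6.5, 25->8, 30->9, 31->10
Step 2: Rank sum for X: R1 = 1 + 3.5 + 5 + 6.5 + 9 = 25.
Step 3: U_X = R1 - n1(n1+1)/2 = 25 - 5*6/2 = 25 - 15 = 10.
       U_Y = n1*n2 - U_X = 25 - 10 = 15.
Step 4: Ties are present, so use the tie-corrected normal approximation (with continuity correction) for the p-value.
Step 5: p-value = 0.674236; compare to alpha = 0.05. fail to reject H0.

U_X = 10, p = 0.674236, fail to reject H0 at alpha = 0.05.


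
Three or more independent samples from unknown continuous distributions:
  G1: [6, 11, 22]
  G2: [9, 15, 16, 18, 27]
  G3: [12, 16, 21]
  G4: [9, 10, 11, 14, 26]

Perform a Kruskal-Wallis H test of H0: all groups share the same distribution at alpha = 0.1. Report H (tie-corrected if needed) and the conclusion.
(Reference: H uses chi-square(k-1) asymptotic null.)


Step 1: Combine all N = 16 observations and assign midranks.
sorted (value, group, rank): (6,G1,1), (9,G2,2.5), (9,G4,2.5), (10,G4,4), (11,G1,5.5), (11,G4,5.5), (12,G3,7), (14,G4,8), (15,G2,9), (16,G2,10.5), (16,G3,10.5), (18,G2,12), (21,G3,13), (22,G1,14), (26,G4,15), (27,G2,16)
Step 2: Sum ranks within each group.
R_1 = 20.5 (n_1 = 3)
R_2 = 50 (n_2 = 5)
R_3 = 30.5 (n_3 = 3)
R_4 = 35 (n_4 = 5)
Step 3: H = 12/(N(N+1)) * sum(R_i^2/n_i) - 3(N+1)
     = 12/(16*17) * (20.5^2/3 + 50^2/5 + 30.5^2/3 + 35^2/5) - 3*17
     = 0.044118 * 1195.17 - 51
     = 1.727941.
Step 4: Ties present; correction factor C = 1 - 18/(16^3 - 16) = 0.995588. Corrected H = 1.727941 / 0.995588 = 1.735598.
Step 5: Under H0, H ~ chi^2(3); p-value = 0.629049.
Step 6: alpha = 0.1. fail to reject H0.

H = 1.7356, df = 3, p = 0.629049, fail to reject H0.


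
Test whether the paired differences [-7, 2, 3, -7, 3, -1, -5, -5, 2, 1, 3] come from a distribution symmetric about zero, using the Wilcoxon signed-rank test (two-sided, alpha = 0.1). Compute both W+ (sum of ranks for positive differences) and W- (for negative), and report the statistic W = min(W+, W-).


Step 1: Drop any zero differences (none here) and take |d_i|.
|d| = [7, 2, 3, 7, 3, 1, 5, 5, 2, 1, 3]
Step 2: Midrank |d_i| (ties get averaged ranks).
ranks: |7|->10.5, |2|->3.5, |3|->6, |7|->10.5, |3|->6, |1|->1.5, |5|->8.5, |5|->8.5, |2|->3.5, |1|->1.5, |3|->6
Step 3: Attach original signs; sum ranks with positive sign and with negative sign.
W+ = 3.5 + 6 + 6 + 3.5 + 1.5 + 6 = 26.5
W- = 10.5 + 10.5 + 1.5 + 8.5 + 8.5 = 39.5
(Check: W+ + W- = 66 should equal n(n+1)/2 = 66.)
Step 4: Test statistic W = min(W+, W-) = 26.5.
Step 5: Ties in |d|, so use the tie-corrected normal approximation.
        E[W] = n(n+1)/4 = 11*12/4 = 33.
        Tie groups: |d|=1 (t=2), |d|=2 (t=2), |d|=3 (t=3), |d|=5 (t=2), |d|=7 (t=2); sum(t^3 - t) = 48.
        Var[W] = n(n+1)(2n+1)/24 - sum(t^3-t)/48 = 3036/24 - 48/48 = 125.5.
        z = (W - E[W]) / sqrt(Var[W]) = (26.5 - 33) / 11.2027 = -0.5802.
        Two-sided p = 2*Phi(z) = 0.561767.
Step 6: alpha = 0.1. fail to reject H0.

W+ = 26.5, W- = 39.5, W = min = 26.5, p = 0.561767, fail to reject H0.


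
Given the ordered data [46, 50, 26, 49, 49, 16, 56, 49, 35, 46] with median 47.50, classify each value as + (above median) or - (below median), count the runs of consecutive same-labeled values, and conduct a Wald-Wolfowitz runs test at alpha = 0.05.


Step 1: Compute median = 47.50; label A = above, B = below.
Labels in order: BABAABAABB  (n_A = 5, n_B = 5)
Step 2: Count runs R = 7.
Step 3: Under H0 (random ordering), E[R] = 2*n_A*n_B/(n_A+n_B) + 1 = 2*5*5/10 + 1 = 6.0000.
        Var[R] = 2*n_A*n_B*(2*n_A*n_B - n_A - n_B) / ((n_A+n_B)^2 * (n_A+n_B-1)) = 2000/900 = 2.2222.
        SD[R] = 1.4907.
Step 4: Continuity-corrected z = (R - 0.5 - E[R]) / SD[R] = (7 - 0.5 - 6.0000) / 1.4907 = 0.3354.
Step 5: Two-sided p-value via normal approximation = 2*(1 - Phi(|z|)) = 0.737316.
Step 6: alpha = 0.05. fail to reject H0.

R = 7, z = 0.3354, p = 0.737316, fail to reject H0.


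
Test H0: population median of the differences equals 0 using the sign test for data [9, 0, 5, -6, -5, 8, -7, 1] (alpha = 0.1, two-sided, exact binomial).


Step 1: Discard zero differences. Original n = 8; n_eff = number of nonzero differences = 7.
Nonzero differences (with sign): +9, +5, -6, -5, +8, -7, +1
Step 2: Count signs: positive = 4, negative = 3.
Step 3: Under H0: P(positive) = 0.5, so the number of positives S ~ Bin(7, 0.5).
Step 4: Two-sided exact p-value = sum of Bin(7,0.5) probabilities at or below the observed probability = 1.000000.
Step 5: alpha = 0.1. fail to reject H0.

n_eff = 7, pos = 4, neg = 3, p = 1.000000, fail to reject H0.


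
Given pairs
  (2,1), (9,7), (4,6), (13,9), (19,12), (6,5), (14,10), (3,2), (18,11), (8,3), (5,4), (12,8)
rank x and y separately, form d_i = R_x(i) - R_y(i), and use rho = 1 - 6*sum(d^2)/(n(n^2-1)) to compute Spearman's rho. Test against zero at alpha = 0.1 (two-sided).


Step 1: Rank x and y separately (midranks; no ties here).
rank(x): 2->1, 9->7, 4->3, 13->9, 19->12, 6->5, 14->10, 3->2, 18->11, 8->6, 5->4, 12->8
rank(y): 1->1, 7->7, 6->6, 9->9, 12->12, 5->5, 10->10, 2->2, 11->11, 3->3, 4->4, 8->8
Step 2: d_i = R_x(i) - R_y(i); compute d_i^2.
  (1-1)^2=0, (7-7)^2=0, (3-6)^2=9, (9-9)^2=0, (12-12)^2=0, (5-5)^2=0, (10-10)^2=0, (2-2)^2=0, (11-11)^2=0, (6-3)^2=9, (4-4)^2=0, (8-8)^2=0
sum(d^2) = 18.
Step 3: rho = 1 - 6*18 / (12*(12^2 - 1)) = 1 - 108/1716 = 0.937063.
Step 4: Under H0, t = rho * sqrt((n-2)/(1-rho^2)) = 8.4868 ~ t(10).
Step 5: Two-sided p-value from the t-distribution with 10 df = 0.000007.
Step 6: alpha = 0.1. reject H0.

rho = 0.9371, p = 0.000007, reject H0 at alpha = 0.1.


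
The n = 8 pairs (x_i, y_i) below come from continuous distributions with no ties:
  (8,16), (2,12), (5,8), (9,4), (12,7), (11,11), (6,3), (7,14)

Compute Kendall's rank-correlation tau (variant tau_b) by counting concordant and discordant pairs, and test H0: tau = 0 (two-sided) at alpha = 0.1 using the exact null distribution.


Step 1: Enumerate the 28 unordered pairs (i,j) with i<j and classify each by sign(x_j-x_i) * sign(y_j-y_i).
  (1,2):dx=-6,dy=-4->C; (1,3):dx=-3,dy=-8->C; (1,4):dx=+1,dy=-12->D; (1,5):dx=+4,dy=-9->D
  (1,6):dx=+3,dy=-5->D; (1,7):dx=-2,dy=-13->C; (1,8):dx=-1,dy=-2->C; (2,3):dx=+3,dy=-4->D
  (2,4):dx=+7,dy=-8->D; (2,5):dx=+10,dy=-5->D; (2,6):dx=+9,dy=-1->D; (2,7):dx=+4,dy=-9->D
  (2,8):dx=+5,dy=+2->C; (3,4):dx=+4,dy=-4->D; (3,5):dx=+7,dy=-1->D; (3,6):dx=+6,dy=+3->C
  (3,7):dx=+1,dy=-5->D; (3,8):dx=+2,dy=+6->C; (4,5):dx=+3,dy=+3->C; (4,6):dx=+2,dy=+7->C
  (4,7):dx=-3,dy=-1->C; (4,8):dx=-2,dy=+10->D; (5,6):dx=-1,dy=+4->D; (5,7):dx=-6,dy=-4->C
  (5,8):dx=-5,dy=+7->D; (6,7):dx=-5,dy=-8->C; (6,8):dx=-4,dy=+3->D; (7,8):dx=+1,dy=+11->C
Step 2: C = 13, D = 15, total pairs = 28.
Step 3: tau = (C - D)/(n(n-1)/2) = (13 - 15)/28 = -0.071429.
Step 4: Exact two-sided p-value (enumerate n! = 40320 permutations of y under H0): p = 0.904861.
Step 5: alpha = 0.1. fail to reject H0.

tau_b = -0.0714 (C=13, D=15), p = 0.904861, fail to reject H0.


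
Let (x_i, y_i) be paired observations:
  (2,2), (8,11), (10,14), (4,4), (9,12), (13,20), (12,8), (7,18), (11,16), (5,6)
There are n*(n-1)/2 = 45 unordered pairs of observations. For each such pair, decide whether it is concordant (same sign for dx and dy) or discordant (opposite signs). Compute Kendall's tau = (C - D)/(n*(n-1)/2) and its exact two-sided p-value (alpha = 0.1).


Step 1: Enumerate the 45 unordered pairs (i,j) with i<j and classify each by sign(x_j-x_i) * sign(y_j-y_i).
  (1,2):dx=+6,dy=+9->C; (1,3):dx=+8,dy=+12->C; (1,4):dx=+2,dy=+2->C; (1,5):dx=+7,dy=+10->C
  (1,6):dx=+11,dy=+18->C; (1,7):dx=+10,dy=+6->C; (1,8):dx=+5,dy=+16->C; (1,9):dx=+9,dy=+14->C
  (1,10):dx=+3,dy=+4->C; (2,3):dx=+2,dy=+3->C; (2,4):dx=-4,dy=-7->C; (2,5):dx=+1,dy=+1->C
  (2,6):dx=+5,dy=+9->C; (2,7):dx=+4,dy=-3->D; (2,8):dx=-1,dy=+7->D; (2,9):dx=+3,dy=+5->C
  (2,10):dx=-3,dy=-5->C; (3,4):dx=-6,dy=-10->C; (3,5):dx=-1,dy=-2->C; (3,6):dx=+3,dy=+6->C
  (3,7):dx=+2,dy=-6->D; (3,8):dx=-3,dy=+4->D; (3,9):dx=+1,dy=+2->C; (3,10):dx=-5,dy=-8->C
  (4,5):dx=+5,dy=+8->C; (4,6):dx=+9,dy=+16->C; (4,7):dx=+8,dy=+4->C; (4,8):dx=+3,dy=+14->C
  (4,9):dx=+7,dy=+12->C; (4,10):dx=+1,dy=+2->C; (5,6):dx=+4,dy=+8->C; (5,7):dx=+3,dy=-4->D
  (5,8):dx=-2,dy=+6->D; (5,9):dx=+2,dy=+4->C; (5,10):dx=-4,dy=-6->C; (6,7):dx=-1,dy=-12->C
  (6,8):dx=-6,dy=-2->C; (6,9):dx=-2,dy=-4->C; (6,10):dx=-8,dy=-14->C; (7,8):dx=-5,dy=+10->D
  (7,9):dx=-1,dy=+8->D; (7,10):dx=-7,dy=-2->C; (8,9):dx=+4,dy=-2->D; (8,10):dx=-2,dy=-12->C
  (9,10):dx=-6,dy=-10->C
Step 2: C = 36, D = 9, total pairs = 45.
Step 3: tau = (C - D)/(n(n-1)/2) = (36 - 9)/45 = 0.600000.
Step 4: Exact two-sided p-value (enumerate n! = 3628800 permutations of y under H0): p = 0.016666.
Step 5: alpha = 0.1. reject H0.

tau_b = 0.6000 (C=36, D=9), p = 0.016666, reject H0.


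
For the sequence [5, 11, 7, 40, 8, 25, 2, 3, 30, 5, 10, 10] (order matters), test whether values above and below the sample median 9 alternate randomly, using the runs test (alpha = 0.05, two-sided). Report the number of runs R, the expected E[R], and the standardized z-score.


Step 1: Compute median = 9; label A = above, B = below.
Labels in order: BABABABBABAA  (n_A = 6, n_B = 6)
Step 2: Count runs R = 10.
Step 3: Under H0 (random ordering), E[R] = 2*n_A*n_B/(n_A+n_B) + 1 = 2*6*6/12 + 1 = 7.0000.
        Var[R] = 2*n_A*n_B*(2*n_A*n_B - n_A - n_B) / ((n_A+n_B)^2 * (n_A+n_B-1)) = 4320/1584 = 2.7273.
        SD[R] = 1.6514.
Step 4: Continuity-corrected z = (R - 0.5 - E[R]) / SD[R] = (10 - 0.5 - 7.0000) / 1.6514 = 1.5138.
Step 5: Two-sided p-value via normal approximation = 2*(1 - Phi(|z|)) = 0.130070.
Step 6: alpha = 0.05. fail to reject H0.

R = 10, z = 1.5138, p = 0.130070, fail to reject H0.


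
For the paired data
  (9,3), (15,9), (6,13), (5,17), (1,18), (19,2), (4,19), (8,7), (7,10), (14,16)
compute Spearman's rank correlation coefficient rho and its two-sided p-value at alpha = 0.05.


Step 1: Rank x and y separately (midranks; no ties here).
rank(x): 9->7, 15->9, 6->4, 5->3, 1->1, 19->10, 4->2, 8->6, 7->5, 14->8
rank(y): 3->2, 9->4, 13->6, 17->8, 18->9, 2->1, 19->10, 7->3, 10->5, 16->7
Step 2: d_i = R_x(i) - R_y(i); compute d_i^2.
  (7-2)^2=25, (9-4)^2=25, (4-6)^2=4, (3-8)^2=25, (1-9)^2=64, (10-1)^2=81, (2-10)^2=64, (6-3)^2=9, (5-5)^2=0, (8-7)^2=1
sum(d^2) = 298.
Step 3: rho = 1 - 6*298 / (10*(10^2 - 1)) = 1 - 1788/990 = -0.806061.
Step 4: Under H0, t = rho * sqrt((n-2)/(1-rho^2)) = -3.8522 ~ t(8).
Step 5: Two-sided p-value from the t-distribution with 8 df = 0.004862.
Step 6: alpha = 0.05. reject H0.

rho = -0.8061, p = 0.004862, reject H0 at alpha = 0.05.


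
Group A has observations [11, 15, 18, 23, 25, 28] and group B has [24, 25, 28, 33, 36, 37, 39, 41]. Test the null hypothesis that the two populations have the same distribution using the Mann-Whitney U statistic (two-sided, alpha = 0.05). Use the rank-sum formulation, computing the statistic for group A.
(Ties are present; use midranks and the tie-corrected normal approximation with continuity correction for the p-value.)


Step 1: Combine and sort all 14 observations; assign midranks.
sorted (value, group): (11,X), (15,X), (18,X), (23,X), (24,Y), (25,X), (25,Y), (28,X), (28,Y), (33,Y), (36,Y), (37,Y), (39,Y), (41,Y)
ranks: 11->1, 15->2, 18->3, 23->4, 24->5, 25->6.5, 25->6.5, 28->8.5, 28->8.5, 33->10, 36->11, 37->12, 39->13, 41->14
Step 2: Rank sum for X: R1 = 1 + 2 + 3 + 4 + 6.5 + 8.5 = 25.
Step 3: U_X = R1 - n1(n1+1)/2 = 25 - 6*7/2 = 25 - 21 = 4.
       U_Y = n1*n2 - U_X = 48 - 4 = 44.
Step 4: Ties are present, so use the tie-corrected normal approximation (with continuity correction) for the p-value.
Step 5: p-value = 0.011636; compare to alpha = 0.05. reject H0.

U_X = 4, p = 0.011636, reject H0 at alpha = 0.05.


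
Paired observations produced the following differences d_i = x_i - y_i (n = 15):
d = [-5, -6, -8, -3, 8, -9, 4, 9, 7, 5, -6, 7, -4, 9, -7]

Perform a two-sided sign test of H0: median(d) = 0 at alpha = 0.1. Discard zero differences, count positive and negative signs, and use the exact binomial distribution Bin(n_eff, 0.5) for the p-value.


Step 1: Discard zero differences. Original n = 15; n_eff = number of nonzero differences = 15.
Nonzero differences (with sign): -5, -6, -8, -3, +8, -9, +4, +9, +7, +5, -6, +7, -4, +9, -7
Step 2: Count signs: positive = 7, negative = 8.
Step 3: Under H0: P(positive) = 0.5, so the number of positives S ~ Bin(15, 0.5).
Step 4: Two-sided exact p-value = sum of Bin(15,0.5) probabilities at or below the observed probability = 1.000000.
Step 5: alpha = 0.1. fail to reject H0.

n_eff = 15, pos = 7, neg = 8, p = 1.000000, fail to reject H0.


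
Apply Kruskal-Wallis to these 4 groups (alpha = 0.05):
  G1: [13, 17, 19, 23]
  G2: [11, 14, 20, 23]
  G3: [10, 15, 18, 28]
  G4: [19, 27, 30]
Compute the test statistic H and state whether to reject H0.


Step 1: Combine all N = 15 observations and assign midranks.
sorted (value, group, rank): (10,G3,1), (11,G2,2), (13,G1,3), (14,G2,4), (15,G3,5), (17,G1,6), (18,G3,7), (19,G1,8.5), (19,G4,8.5), (20,G2,10), (23,G1,11.5), (23,G2,11.5), (27,G4,13), (28,G3,14), (30,G4,15)
Step 2: Sum ranks within each group.
R_1 = 29 (n_1 = 4)
R_2 = 27.5 (n_2 = 4)
R_3 = 27 (n_3 = 4)
R_4 = 36.5 (n_4 = 3)
Step 3: H = 12/(N(N+1)) * sum(R_i^2/n_i) - 3(N+1)
     = 12/(15*16) * (29^2/4 + 27.5^2/4 + 27^2/4 + 36.5^2/3) - 3*16
     = 0.050000 * 1025.65 - 48
     = 3.282292.
Step 4: Ties present; correction factor C = 1 - 12/(15^3 - 15) = 0.996429. Corrected H = 3.282292 / 0.996429 = 3.294056.
Step 5: Under H0, H ~ chi^2(3); p-value = 0.348471.
Step 6: alpha = 0.05. fail to reject H0.

H = 3.2941, df = 3, p = 0.348471, fail to reject H0.


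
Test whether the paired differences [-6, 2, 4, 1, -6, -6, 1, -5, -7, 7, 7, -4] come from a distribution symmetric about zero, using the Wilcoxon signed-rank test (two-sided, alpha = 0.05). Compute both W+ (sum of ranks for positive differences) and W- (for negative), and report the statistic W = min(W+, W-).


Step 1: Drop any zero differences (none here) and take |d_i|.
|d| = [6, 2, 4, 1, 6, 6, 1, 5, 7, 7, 7, 4]
Step 2: Midrank |d_i| (ties get averaged ranks).
ranks: |6|->8, |2|->3, |4|->4.5, |1|->1.5, |6|->8, |6|->8, |1|->1.5, |5|->6, |7|->11, |7|->11, |7|->11, |4|->4.5
Step 3: Attach original signs; sum ranks with positive sign and with negative sign.
W+ = 3 + 4.5 + 1.5 + 1.5 + 11 + 11 = 32.5
W- = 8 + 8 + 8 + 6 + 11 + 4.5 = 45.5
(Check: W+ + W- = 78 should equal n(n+1)/2 = 78.)
Step 4: Test statistic W = min(W+, W-) = 32.5.
Step 5: Ties in |d|, so use the tie-corrected normal approximation.
        E[W] = n(n+1)/4 = 12*13/4 = 39.
        Tie groups: |d|=1 (t=2), |d|=4 (t=2), |d|=6 (t=3), |d|=7 (t=3); sum(t^3 - t) = 60.
        Var[W] = n(n+1)(2n+1)/24 - sum(t^3-t)/48 = 3900/24 - 60/48 = 161.25.
        z = (W - E[W]) / sqrt(Var[W]) = (32.5 - 39) / 12.6984 = -0.5119.
        Two-sided p = 2*Phi(z) = 0.608739.
Step 6: alpha = 0.05. fail to reject H0.

W+ = 32.5, W- = 45.5, W = min = 32.5, p = 0.608739, fail to reject H0.


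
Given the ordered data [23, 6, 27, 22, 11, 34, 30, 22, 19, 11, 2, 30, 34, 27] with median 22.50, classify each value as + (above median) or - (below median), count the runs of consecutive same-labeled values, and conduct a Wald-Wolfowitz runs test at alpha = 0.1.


Step 1: Compute median = 22.50; label A = above, B = below.
Labels in order: ABABBAABBBBAAA  (n_A = 7, n_B = 7)
Step 2: Count runs R = 7.
Step 3: Under H0 (random ordering), E[R] = 2*n_A*n_B/(n_A+n_B) + 1 = 2*7*7/14 + 1 = 8.0000.
        Var[R] = 2*n_A*n_B*(2*n_A*n_B - n_A - n_B) / ((n_A+n_B)^2 * (n_A+n_B-1)) = 8232/2548 = 3.2308.
        SD[R] = 1.7974.
Step 4: Continuity-corrected z = (R + 0.5 - E[R]) / SD[R] = (7 + 0.5 - 8.0000) / 1.7974 = -0.2782.
Step 5: Two-sided p-value via normal approximation = 2*(1 - Phi(|z|)) = 0.780879.
Step 6: alpha = 0.1. fail to reject H0.

R = 7, z = -0.2782, p = 0.780879, fail to reject H0.


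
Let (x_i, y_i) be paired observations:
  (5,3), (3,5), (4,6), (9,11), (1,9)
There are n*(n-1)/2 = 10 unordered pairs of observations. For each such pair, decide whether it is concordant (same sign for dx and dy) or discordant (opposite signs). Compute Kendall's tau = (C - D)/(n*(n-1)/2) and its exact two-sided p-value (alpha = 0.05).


Step 1: Enumerate the 10 unordered pairs (i,j) with i<j and classify each by sign(x_j-x_i) * sign(y_j-y_i).
  (1,2):dx=-2,dy=+2->D; (1,3):dx=-1,dy=+3->D; (1,4):dx=+4,dy=+8->C; (1,5):dx=-4,dy=+6->D
  (2,3):dx=+1,dy=+1->C; (2,4):dx=+6,dy=+6->C; (2,5):dx=-2,dy=+4->D; (3,4):dx=+5,dy=+5->C
  (3,5):dx=-3,dy=+3->D; (4,5):dx=-8,dy=-2->C
Step 2: C = 5, D = 5, total pairs = 10.
Step 3: tau = (C - D)/(n(n-1)/2) = (5 - 5)/10 = 0.000000.
Step 4: Exact two-sided p-value (enumerate n! = 120 permutations of y under H0): p = 1.000000.
Step 5: alpha = 0.05. fail to reject H0.

tau_b = 0.0000 (C=5, D=5), p = 1.000000, fail to reject H0.


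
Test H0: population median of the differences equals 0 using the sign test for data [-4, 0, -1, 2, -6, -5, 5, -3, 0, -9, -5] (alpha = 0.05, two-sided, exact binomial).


Step 1: Discard zero differences. Original n = 11; n_eff = number of nonzero differences = 9.
Nonzero differences (with sign): -4, -1, +2, -6, -5, +5, -3, -9, -5
Step 2: Count signs: positive = 2, negative = 7.
Step 3: Under H0: P(positive) = 0.5, so the number of positives S ~ Bin(9, 0.5).
Step 4: Two-sided exact p-value = sum of Bin(9,0.5) probabilities at or below the observed probability = 0.179688.
Step 5: alpha = 0.05. fail to reject H0.

n_eff = 9, pos = 2, neg = 7, p = 0.179688, fail to reject H0.


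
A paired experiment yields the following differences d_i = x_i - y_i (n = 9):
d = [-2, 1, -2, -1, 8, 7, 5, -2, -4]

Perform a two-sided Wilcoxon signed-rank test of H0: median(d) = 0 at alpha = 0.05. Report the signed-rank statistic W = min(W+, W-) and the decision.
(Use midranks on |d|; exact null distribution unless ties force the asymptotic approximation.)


Step 1: Drop any zero differences (none here) and take |d_i|.
|d| = [2, 1, 2, 1, 8, 7, 5, 2, 4]
Step 2: Midrank |d_i| (ties get averaged ranks).
ranks: |2|->4, |1|->1.5, |2|->4, |1|->1.5, |8|->9, |7|->8, |5|->7, |2|->4, |4|->6
Step 3: Attach original signs; sum ranks with positive sign and with negative sign.
W+ = 1.5 + 9 + 8 + 7 = 25.5
W- = 4 + 4 + 1.5 + 4 + 6 = 19.5
(Check: W+ + W- = 45 should equal n(n+1)/2 = 45.)
Step 4: Test statistic W = min(W+, W-) = 19.5.
Step 5: Ties in |d|, so use the tie-corrected normal approximation.
        E[W] = n(n+1)/4 = 9*10/4 = 22.5.
        Tie groups: |d|=1 (t=2), |d|=2 (t=3); sum(t^3 - t) = 30.
        Var[W] = n(n+1)(2n+1)/24 - sum(t^3-t)/48 = 1710/24 - 30/48 = 70.625.
        z = (W - E[W]) / sqrt(Var[W]) = (19.5 - 22.5) / 8.4039 = -0.3570.
        Two-sided p = 2*Phi(z) = 0.721108.
Step 6: alpha = 0.05. fail to reject H0.

W+ = 25.5, W- = 19.5, W = min = 19.5, p = 0.721108, fail to reject H0.


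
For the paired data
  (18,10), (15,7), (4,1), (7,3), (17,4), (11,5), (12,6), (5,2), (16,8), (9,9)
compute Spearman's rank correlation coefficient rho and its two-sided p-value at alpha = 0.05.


Step 1: Rank x and y separately (midranks; no ties here).
rank(x): 18->10, 15->7, 4->1, 7->3, 17->9, 11->5, 12->6, 5->2, 16->8, 9->4
rank(y): 10->10, 7->7, 1->1, 3->3, 4->4, 5->5, 6->6, 2->2, 8->8, 9->9
Step 2: d_i = R_x(i) - R_y(i); compute d_i^2.
  (10-10)^2=0, (7-7)^2=0, (1-1)^2=0, (3-3)^2=0, (9-4)^2=25, (5-5)^2=0, (6-6)^2=0, (2-2)^2=0, (8-8)^2=0, (4-9)^2=25
sum(d^2) = 50.
Step 3: rho = 1 - 6*50 / (10*(10^2 - 1)) = 1 - 300/990 = 0.696970.
Step 4: Under H0, t = rho * sqrt((n-2)/(1-rho^2)) = 2.7490 ~ t(8).
Step 5: Two-sided p-value from the t-distribution with 8 df = 0.025097.
Step 6: alpha = 0.05. reject H0.

rho = 0.6970, p = 0.025097, reject H0 at alpha = 0.05.


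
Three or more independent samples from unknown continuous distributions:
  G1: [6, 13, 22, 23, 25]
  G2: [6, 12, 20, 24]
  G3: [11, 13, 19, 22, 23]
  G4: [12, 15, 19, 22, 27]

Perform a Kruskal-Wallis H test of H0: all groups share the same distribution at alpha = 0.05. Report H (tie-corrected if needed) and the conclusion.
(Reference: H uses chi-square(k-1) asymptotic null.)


Step 1: Combine all N = 19 observations and assign midranks.
sorted (value, group, rank): (6,G1,1.5), (6,G2,1.5), (11,G3,3), (12,G2,4.5), (12,G4,4.5), (13,G1,6.5), (13,G3,6.5), (15,G4,8), (19,G3,9.5), (19,G4,9.5), (20,G2,11), (22,G1,13), (22,G3,13), (22,G4,13), (23,G1,15.5), (23,G3,15.5), (24,G2,17), (25,G1,18), (27,G4,19)
Step 2: Sum ranks within each group.
R_1 = 54.5 (n_1 = 5)
R_2 = 34 (n_2 = 4)
R_3 = 47.5 (n_3 = 5)
R_4 = 54 (n_4 = 5)
Step 3: H = 12/(N(N+1)) * sum(R_i^2/n_i) - 3(N+1)
     = 12/(19*20) * (54.5^2/5 + 34^2/4 + 47.5^2/5 + 54^2/5) - 3*20
     = 0.031579 * 1917.5 - 60
     = 0.552632.
Step 4: Ties present; correction factor C = 1 - 54/(19^3 - 19) = 0.992105. Corrected H = 0.552632 / 0.992105 = 0.557029.
Step 5: Under H0, H ~ chi^2(3); p-value = 0.906195.
Step 6: alpha = 0.05. fail to reject H0.

H = 0.5570, df = 3, p = 0.906195, fail to reject H0.
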